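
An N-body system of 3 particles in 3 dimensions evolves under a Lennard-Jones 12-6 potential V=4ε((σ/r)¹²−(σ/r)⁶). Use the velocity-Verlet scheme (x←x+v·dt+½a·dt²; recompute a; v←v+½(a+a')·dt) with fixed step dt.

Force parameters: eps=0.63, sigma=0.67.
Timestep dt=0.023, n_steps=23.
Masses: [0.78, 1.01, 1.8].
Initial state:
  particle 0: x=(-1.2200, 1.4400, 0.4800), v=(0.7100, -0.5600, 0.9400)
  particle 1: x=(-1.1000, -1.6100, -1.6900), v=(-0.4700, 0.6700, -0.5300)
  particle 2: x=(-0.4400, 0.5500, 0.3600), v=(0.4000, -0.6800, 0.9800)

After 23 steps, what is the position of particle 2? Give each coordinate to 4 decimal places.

(-0.2511, 0.2193, 0.8819)

step 0: x0=(-1.2200, 1.4400, 0.4800) x1=(-1.1000, -1.6100, -1.6900) x2=(-0.4400, 0.5500, 0.3600)
step 1: x0=(-1.2036, 1.4270, 0.5016) x1=(-1.1108, -1.5946, -1.7022) x2=(-0.4308, 0.5344, 0.3825)
step 2: x0=(-1.1870, 1.4139, 0.5232) x1=(-1.1216, -1.5792, -1.7144) x2=(-0.4217, 0.5189, 0.4051)
step 3: x0=(-1.1702, 1.4005, 0.5447) x1=(-1.1324, -1.5638, -1.7266) x2=(-0.4127, 0.5035, 0.4277)
step 4: x0=(-1.1533, 1.3869, 0.5663) x1=(-1.1432, -1.5484, -1.7388) x2=(-0.4038, 0.4881, 0.4503)
step 5: x0=(-1.1362, 1.3731, 0.5878) x1=(-1.1540, -1.5329, -1.7509) x2=(-0.3949, 0.4729, 0.4728)
step 6: x0=(-1.1189, 1.3591, 0.6092) x1=(-1.1649, -1.5175, -1.7631) x2=(-0.3861, 0.4577, 0.4954)
step 7: x0=(-1.1014, 1.3448, 0.6307) x1=(-1.1757, -1.5021, -1.7753) x2=(-0.3774, 0.4427, 0.5181)
step 8: x0=(-1.0838, 1.3304, 0.6521) x1=(-1.1865, -1.4867, -1.7875) x2=(-0.3688, 0.4277, 0.5407)
step 9: x0=(-1.0659, 1.3157, 0.6735) x1=(-1.1973, -1.4713, -1.7997) x2=(-0.3603, 0.4129, 0.5633)
step 10: x0=(-1.0479, 1.3007, 0.6948) x1=(-1.2081, -1.4559, -1.8119) x2=(-0.3518, 0.3981, 0.5860)
step 11: x0=(-1.0296, 1.2855, 0.7162) x1=(-1.2189, -1.4405, -1.8241) x2=(-0.3435, 0.3835, 0.6087)
step 12: x0=(-1.0112, 1.2700, 0.7374) x1=(-1.2297, -1.4251, -1.8363) x2=(-0.3352, 0.3690, 0.6313)
step 13: x0=(-0.9925, 1.2542, 0.7587) x1=(-1.2405, -1.4097, -1.8485) x2=(-0.3270, 0.3546, 0.6540)
step 14: x0=(-0.9736, 1.2381, 0.7799) x1=(-1.2513, -1.3942, -1.8606) x2=(-0.3189, 0.3404, 0.6767)
step 15: x0=(-0.9545, 1.2217, 0.8011) x1=(-1.2621, -1.3788, -1.8728) x2=(-0.3109, 0.3262, 0.6995)
step 16: x0=(-0.9352, 1.2050, 0.8223) x1=(-1.2730, -1.3634, -1.8850) x2=(-0.3030, 0.3123, 0.7222)
step 17: x0=(-0.9156, 1.1879, 0.8434) x1=(-1.2838, -1.3480, -1.8972) x2=(-0.2952, 0.2984, 0.7450)
step 18: x0=(-0.8957, 1.1705, 0.8644) x1=(-1.2946, -1.3326, -1.9094) x2=(-0.2876, 0.2848, 0.7677)
step 19: x0=(-0.8756, 1.1526, 0.8855) x1=(-1.3054, -1.3172, -1.9216) x2=(-0.2800, 0.2713, 0.7905)
step 20: x0=(-0.8551, 1.1344, 0.9064) x1=(-1.3162, -1.3018, -1.9338) x2=(-0.2726, 0.2580, 0.8134)
step 21: x0=(-0.8344, 1.1156, 0.9274) x1=(-1.3270, -1.2863, -1.9459) x2=(-0.2653, 0.2449, 0.8362)
step 22: x0=(-0.8134, 1.0964, 0.9482) x1=(-1.3378, -1.2709, -1.9581) x2=(-0.2581, 0.2320, 0.8591)
step 23: x0=(-0.7920, 1.0767, 0.9691) x1=(-1.3486, -1.2555, -1.9703) x2=(-0.2511, 0.2193, 0.8819)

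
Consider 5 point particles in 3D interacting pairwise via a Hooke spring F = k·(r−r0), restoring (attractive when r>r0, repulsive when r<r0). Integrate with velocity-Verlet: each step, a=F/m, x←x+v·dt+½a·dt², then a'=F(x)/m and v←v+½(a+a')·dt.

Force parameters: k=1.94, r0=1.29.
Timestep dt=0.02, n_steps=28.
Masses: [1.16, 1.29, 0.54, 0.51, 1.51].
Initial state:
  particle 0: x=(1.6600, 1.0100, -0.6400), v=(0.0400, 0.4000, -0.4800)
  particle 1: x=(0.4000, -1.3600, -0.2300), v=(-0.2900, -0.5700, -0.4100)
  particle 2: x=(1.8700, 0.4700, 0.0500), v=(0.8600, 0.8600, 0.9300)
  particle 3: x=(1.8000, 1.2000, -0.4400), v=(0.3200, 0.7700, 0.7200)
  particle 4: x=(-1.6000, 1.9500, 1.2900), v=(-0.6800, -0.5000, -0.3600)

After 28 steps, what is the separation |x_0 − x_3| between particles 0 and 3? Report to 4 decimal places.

step 0: x0=(1.6600, 1.0100, -0.6400) x1=(0.4000, -1.3600, -0.2300) x2=(1.8700, 0.4700, 0.0500) x3=(1.8000, 1.2000, -0.4400) x4=(-1.6000, 1.9500, 1.2900)
step 1: x0=(1.6597, 1.0177, -0.6494) x1=(0.3944, -1.3697, -0.2379) x2=(1.8851, 0.4869, 0.0695) x3=(1.8044, 1.2154, -0.4243) x4=(-1.6115, 1.9389, 1.2817)
step 2: x0=(1.6571, 1.0247, -0.6584) x1=(0.3893, -1.3758, -0.2454) x2=(1.8960, 0.5032, 0.0907) x3=(1.8047, 1.2307, -0.4061) x4=(-1.6188, 1.9255, 1.2712)
step 3: x0=(1.6523, 1.0310, -0.6671) x1=(0.3847, -1.3784, -0.2523) x2=(1.9027, 0.5189, 0.1135) x3=(1.8008, 1.2458, -0.3854) x4=(-1.6218, 1.9099, 1.2585)
step 4: x0=(1.6453, 1.0366, -0.6753) x1=(0.3805, -1.3774, -0.2586) x2=(1.9051, 0.5339, 0.1379) x3=(1.7927, 1.2606, -0.3622) x4=(-1.6206, 1.8921, 1.2436)
step 5: x0=(1.6361, 1.0416, -0.6832) x1=(0.3769, -1.3728, -0.2644) x2=(1.9033, 0.5482, 0.1638) x3=(1.7803, 1.2749, -0.3367) x4=(-1.6152, 1.8722, 1.2266)
step 6: x0=(1.6247, 1.0458, -0.6906) x1=(0.3737, -1.3647, -0.2696) x2=(1.8972, 0.5617, 0.1910) x3=(1.7636, 1.2887, -0.3089) x4=(-1.6057, 1.8503, 1.2076)
step 7: x0=(1.6113, 1.0494, -0.6976) x1=(0.3711, -1.3530, -0.2742) x2=(1.8868, 0.5746, 0.2196) x3=(1.7427, 1.3019, -0.2788) x4=(-1.5920, 1.8263, 1.1865)
step 8: x0=(1.5959, 1.0522, -0.7043) x1=(0.3690, -1.3378, -0.2781) x2=(1.8723, 0.5867, 0.2493) x3=(1.7175, 1.3145, -0.2467) x4=(-1.5742, 1.8003, 1.1634)
step 9: x0=(1.5785, 1.0543, -0.7104) x1=(0.3673, -1.3191, -0.2815) x2=(1.8536, 0.5980, 0.2800) x3=(1.6880, 1.3262, -0.2126) x4=(-1.5525, 1.7724, 1.1385)
step 10: x0=(1.5592, 1.0558, -0.7162) x1=(0.3662, -1.2969, -0.2843) x2=(1.8309, 0.6085, 0.3117) x3=(1.6544, 1.3371, -0.1766) x4=(-1.5268, 1.7427, 1.1117)
step 11: x0=(1.5380, 1.0565, -0.7214) x1=(0.3655, -1.2714, -0.2864) x2=(1.8042, 0.6183, 0.3442) x3=(1.6167, 1.3472, -0.1389) x4=(-1.4973, 1.7111, 1.0831)
step 12: x0=(1.5151, 1.0566, -0.7262) x1=(0.3653, -1.2425, -0.2879) x2=(1.7736, 0.6272, 0.3774) x3=(1.5750, 1.3562, -0.0997) x4=(-1.4641, 1.6779, 1.0529)
step 13: x0=(1.4905, 1.0560, -0.7305) x1=(0.3655, -1.2104, -0.2887) x2=(1.7394, 0.6353, 0.4111) x3=(1.5294, 1.3643, -0.0590) x4=(-1.4274, 1.6431, 1.0211)
step 14: x0=(1.4643, 1.0548, -0.7343) x1=(0.3661, -1.1752, -0.2889) x2=(1.7015, 0.6426, 0.4453) x3=(1.4801, 1.3713, -0.0172) x4=(-1.3872, 1.6068, 0.9877)
step 15: x0=(1.4365, 1.0529, -0.7375) x1=(0.3671, -1.1369, -0.2885) x2=(1.6603, 0.6490, 0.4798) x3=(1.4273, 1.3772, 0.0257) x4=(-1.3437, 1.5689, 0.9529)
step 16: x0=(1.4072, 1.0504, -0.7402) x1=(0.3685, -1.0957, -0.2874) x2=(1.6157, 0.6547, 0.5145) x3=(1.3710, 1.3821, 0.0695) x4=(-1.2971, 1.5298, 0.9168)
step 17: x0=(1.3766, 1.0473, -0.7423) x1=(0.3701, -1.0517, -0.2857) x2=(1.5682, 0.6595, 0.5493) x3=(1.3116, 1.3858, 0.1140) x4=(-1.2476, 1.4893, 0.8794)
step 18: x0=(1.3446, 1.0437, -0.7438) x1=(0.3721, -1.0050, -0.2833) x2=(1.5177, 0.6634, 0.5840) x3=(1.2492, 1.3885, 0.1589) x4=(-1.1952, 1.4477, 0.8409)
step 19: x0=(1.3114, 1.0395, -0.7447) x1=(0.3743, -0.9557, -0.2803) x2=(1.4647, 0.6666, 0.6185) x3=(1.1841, 1.3900, 0.2042) x4=(-1.1402, 1.4049, 0.8013)
step 20: x0=(1.2771, 1.0348, -0.7450) x1=(0.3768, -0.9041, -0.2767) x2=(1.4091, 0.6689, 0.6528) x3=(1.1165, 1.3905, 0.2497) x4=(-1.0829, 1.3612, 0.7608)
step 21: x0=(1.2417, 1.0295, -0.7446) x1=(0.3794, -0.8502, -0.2725) x2=(1.3514, 0.6705, 0.6866) x3=(1.0466, 1.3899, 0.2951) x4=(-1.0233, 1.3166, 0.7194)
step 22: x0=(1.2053, 1.0239, -0.7436) x1=(0.3822, -0.7942, -0.2678) x2=(1.2918, 0.6712, 0.7200) x3=(0.9748, 1.3883, 0.3403) x4=(-0.9618, 1.2711, 0.6773)
step 23: x0=(1.1680, 1.0178, -0.7419) x1=(0.3851, -0.7362, -0.2624) x2=(1.2304, 0.6712, 0.7528) x3=(0.9013, 1.3857, 0.3852) x4=(-0.8985, 1.2249, 0.6345)
step 24: x0=(1.1298, 1.0113, -0.7396) x1=(0.3881, -0.6765, -0.2566) x2=(1.1676, 0.6704, 0.7850) x3=(0.8264, 1.3822, 0.4296) x4=(-0.8336, 1.1781, 0.5911)
step 25: x0=(1.0909, 1.0044, -0.7366) x1=(0.3911, -0.6152, -0.2502) x2=(1.1036, 0.6688, 0.8165) x3=(0.7504, 1.3779, 0.4734) x4=(-0.7674, 1.1307, 0.5472)
step 26: x0=(1.0514, 0.9973, -0.7329) x1=(0.3942, -0.5524, -0.2434) x2=(1.0387, 0.6666, 0.8472) x3=(0.6735, 1.3728, 0.5165) x4=(-0.7000, 1.0829, 0.5029)
step 27: x0=(1.0112, 0.9898, -0.7285) x1=(0.3973, -0.4884, -0.2361) x2=(0.9730, 0.6636, 0.8771) x3=(0.5960, 1.3671, 0.5588) x4=(-0.6318, 1.0347, 0.4583)
step 28: x0=(0.9705, 0.9821, -0.7235) x1=(0.4005, -0.4232, -0.2284) x2=(0.9068, 0.6600, 0.9063) x3=(0.5182, 1.3608, 0.6002) x4=(-0.5629, 0.9861, 0.4133)

1.4492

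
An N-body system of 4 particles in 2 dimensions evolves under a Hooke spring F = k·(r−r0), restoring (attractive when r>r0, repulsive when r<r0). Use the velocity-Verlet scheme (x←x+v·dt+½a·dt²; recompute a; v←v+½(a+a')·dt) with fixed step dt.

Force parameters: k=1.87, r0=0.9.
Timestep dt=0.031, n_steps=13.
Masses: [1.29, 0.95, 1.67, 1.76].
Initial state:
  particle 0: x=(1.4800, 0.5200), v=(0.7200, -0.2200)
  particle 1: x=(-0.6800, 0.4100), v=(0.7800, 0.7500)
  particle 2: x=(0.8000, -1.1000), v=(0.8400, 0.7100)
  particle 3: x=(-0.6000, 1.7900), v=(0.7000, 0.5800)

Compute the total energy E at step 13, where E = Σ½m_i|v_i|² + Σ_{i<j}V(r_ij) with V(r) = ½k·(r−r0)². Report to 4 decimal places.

step 0: x0=(1.4800, 0.5200) x1=(-0.6800, 0.4100) x2=(0.8000, -1.1000) x3=(-0.6000, 1.7900)
step 1: x0=(1.5003, 0.5131) x1=(-0.6538, 0.4329) x2=(0.8252, -1.0760) x3=(-0.5771, 1.8063)
step 2: x0=(1.5166, 0.5063) x1=(-0.6236, 0.4552) x2=(0.8488, -1.0480) x3=(-0.5519, 1.8191)
step 3: x0=(1.5288, 0.4996) x1=(-0.5893, 0.4768) x2=(0.8707, -1.0161) x3=(-0.5244, 1.8285)
step 4: x0=(1.5372, 0.4930) x1=(-0.5512, 0.4977) x2=(0.8910, -0.9803) x3=(-0.4945, 1.8345)
step 5: x0=(1.5417, 0.4867) x1=(-0.5092, 0.5178) x2=(0.9096, -0.9407) x3=(-0.4623, 1.8371)
step 6: x0=(1.5425, 0.4808) x1=(-0.4636, 0.5372) x2=(0.9266, -0.8976) x3=(-0.4279, 1.8365)
step 7: x0=(1.5397, 0.4754) x1=(-0.4144, 0.5557) x2=(0.9421, -0.8509) x3=(-0.3912, 1.8326)
step 8: x0=(1.5335, 0.4704) x1=(-0.3618, 0.5735) x2=(0.9560, -0.8008) x3=(-0.3524, 1.8255)
step 9: x0=(1.5239, 0.4661) x1=(-0.3059, 0.5904) x2=(0.9684, -0.7475) x3=(-0.3115, 1.8154)
step 10: x0=(1.5113, 0.4624) x1=(-0.2471, 0.6066) x2=(0.9793, -0.6911) x3=(-0.2685, 1.8023)
step 11: x0=(1.4958, 0.4595) x1=(-0.1855, 0.6219) x2=(0.9889, -0.6319) x3=(-0.2236, 1.7864)
step 12: x0=(1.4776, 0.4574) x1=(-0.1214, 0.6365) x2=(0.9971, -0.5700) x3=(-0.1769, 1.7677)
step 13: x0=(1.4569, 0.4561) x1=(-0.0550, 0.6503) x2=(1.0040, -0.5056) x3=(-0.1283, 1.7465)
step 0 velocities: v0=(0.7200, -0.2200) v1=(0.7800, 0.7500) v2=(0.8400, 0.7100) v3=(0.7000, 0.5800)
step 0: KE=2.6591, PE=10.9776, E=13.6367
step 13 velocities: v0=(-0.7014, -0.0257) v1=(2.1736, 0.4347) v2=(0.2047, 2.1128) v3=(1.5924, -0.7232)
step 13: KE=9.1057, PE=4.5230, E=13.6288

13.6288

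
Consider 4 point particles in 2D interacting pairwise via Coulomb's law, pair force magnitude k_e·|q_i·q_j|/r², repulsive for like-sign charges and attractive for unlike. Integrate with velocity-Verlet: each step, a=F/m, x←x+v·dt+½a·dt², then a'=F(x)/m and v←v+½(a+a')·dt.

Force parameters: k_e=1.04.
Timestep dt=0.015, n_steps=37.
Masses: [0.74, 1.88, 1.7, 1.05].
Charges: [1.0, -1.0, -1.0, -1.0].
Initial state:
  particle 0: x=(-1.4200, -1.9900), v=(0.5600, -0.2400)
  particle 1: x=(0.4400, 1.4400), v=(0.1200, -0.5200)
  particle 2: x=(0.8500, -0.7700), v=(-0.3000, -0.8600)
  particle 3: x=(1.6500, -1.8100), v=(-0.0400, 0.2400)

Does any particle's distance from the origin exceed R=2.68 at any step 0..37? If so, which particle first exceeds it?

no

step 0: x0=(-1.4200, -1.9900) x1=(0.4400, 1.4400) x2=(0.8500, -0.7700) x3=(1.6500, -1.8100)
step 1: x0=(-1.4116, -1.9936) x1=(0.4418, 1.4322) x2=(0.8455, -0.7829) x3=(1.6494, -1.8065)
step 2: x0=(-1.4030, -1.9971) x1=(0.4436, 1.4245) x2=(0.8409, -0.7957) x3=(1.6489, -1.8030)
step 3: x0=(-1.3944, -2.0006) x1=(0.4453, 1.4167) x2=(0.8362, -0.8086) x3=(1.6485, -1.7998)
step 4: x0=(-1.3857, -2.0041) x1=(0.4471, 1.4090) x2=(0.8315, -0.8214) x3=(1.6481, -1.7966)
step 5: x0=(-1.3769, -2.0075) x1=(0.4489, 1.4013) x2=(0.8267, -0.8342) x3=(1.6478, -1.7935)
step 6: x0=(-1.3680, -2.0108) x1=(0.4506, 1.3937) x2=(0.8218, -0.8469) x3=(1.6476, -1.7906)
step 7: x0=(-1.3591, -2.0141) x1=(0.4523, 1.3861) x2=(0.8169, -0.8596) x3=(1.6474, -1.7878)
step 8: x0=(-1.3500, -2.0174) x1=(0.4540, 1.3785) x2=(0.8119, -0.8723) x3=(1.6474, -1.7852)
step 9: x0=(-1.3409, -2.0206) x1=(0.4557, 1.3709) x2=(0.8068, -0.8850) x3=(1.6474, -1.7826)
step 10: x0=(-1.3316, -2.0238) x1=(0.4574, 1.3633) x2=(0.8016, -0.8976) x3=(1.6475, -1.7802)
step 11: x0=(-1.3223, -2.0269) x1=(0.4591, 1.3558) x2=(0.7963, -0.9102) x3=(1.6477, -1.7779)
step 12: x0=(-1.3128, -2.0300) x1=(0.4608, 1.3483) x2=(0.7910, -0.9228) x3=(1.6479, -1.7758)
step 13: x0=(-1.3033, -2.0330) x1=(0.4624, 1.3408) x2=(0.7856, -0.9353) x3=(1.6483, -1.7738)
step 14: x0=(-1.2937, -2.0360) x1=(0.4640, 1.3334) x2=(0.7801, -0.9478) x3=(1.6487, -1.7719)
step 15: x0=(-1.2840, -2.0389) x1=(0.4657, 1.3260) x2=(0.7745, -0.9603) x3=(1.6493, -1.7701)
step 16: x0=(-1.2741, -2.0418) x1=(0.4673, 1.3186) x2=(0.7688, -0.9728) x3=(1.6499, -1.7684)
step 17: x0=(-1.2642, -2.0447) x1=(0.4689, 1.3112) x2=(0.7630, -0.9852) x3=(1.6506, -1.7669)
step 18: x0=(-1.2542, -2.0474) x1=(0.4705, 1.3039) x2=(0.7572, -0.9976) x3=(1.6515, -1.7655)
step 19: x0=(-1.2441, -2.0502) x1=(0.4721, 1.2966) x2=(0.7512, -1.0100) x3=(1.6524, -1.7643)
step 20: x0=(-1.2339, -2.0528) x1=(0.4737, 1.2893) x2=(0.7451, -1.0223) x3=(1.6535, -1.7632)
step 21: x0=(-1.2235, -2.0555) x1=(0.4752, 1.2820) x2=(0.7390, -1.0346) x3=(1.6546, -1.7621)
step 22: x0=(-1.2131, -2.0580) x1=(0.4768, 1.2748) x2=(0.7327, -1.0469) x3=(1.6559, -1.7613)
step 23: x0=(-1.2026, -2.0605) x1=(0.4783, 1.2676) x2=(0.7263, -1.0592) x3=(1.6573, -1.7605)
step 24: x0=(-1.1919, -2.0630) x1=(0.4799, 1.2604) x2=(0.7199, -1.0714) x3=(1.6587, -1.7599)
step 25: x0=(-1.1812, -2.0654) x1=(0.4814, 1.2532) x2=(0.7133, -1.0837) x3=(1.6603, -1.7593)
step 26: x0=(-1.1703, -2.0678) x1=(0.4829, 1.2461) x2=(0.7066, -1.0959) x3=(1.6620, -1.7589)
step 27: x0=(-1.1593, -2.0701) x1=(0.4844, 1.2390) x2=(0.6998, -1.1081) x3=(1.6639, -1.7586)
step 28: x0=(-1.1482, -2.0723) x1=(0.4859, 1.2319) x2=(0.6929, -1.1202) x3=(1.6658, -1.7585)
step 29: x0=(-1.1370, -2.0745) x1=(0.4874, 1.2249) x2=(0.6859, -1.1324) x3=(1.6679, -1.7584)
step 30: x0=(-1.1257, -2.0766) x1=(0.4888, 1.2178) x2=(0.6788, -1.1445) x3=(1.6701, -1.7585)
step 31: x0=(-1.1143, -2.0786) x1=(0.4903, 1.2108) x2=(0.6715, -1.1567) x3=(1.6724, -1.7586)
step 32: x0=(-1.1027, -2.0806) x1=(0.4918, 1.2038) x2=(0.6642, -1.1688) x3=(1.6748, -1.7589)
step 33: x0=(-1.0910, -2.0825) x1=(0.4932, 1.1969) x2=(0.6567, -1.1809) x3=(1.6773, -1.7593)
step 34: x0=(-1.0792, -2.0844) x1=(0.4946, 1.1900) x2=(0.6491, -1.1930) x3=(1.6800, -1.7597)
step 35: x0=(-1.0673, -2.0862) x1=(0.4960, 1.1830) x2=(0.6414, -1.2051) x3=(1.6828, -1.7603)
step 36: x0=(-1.0552, -2.0879) x1=(0.4975, 1.1762) x2=(0.6336, -1.2172) x3=(1.6857, -1.7610)
step 37: x0=(-1.0430, -2.0896) x1=(0.4989, 1.1693) x2=(0.6256, -1.2292) x3=(1.6887, -1.7618)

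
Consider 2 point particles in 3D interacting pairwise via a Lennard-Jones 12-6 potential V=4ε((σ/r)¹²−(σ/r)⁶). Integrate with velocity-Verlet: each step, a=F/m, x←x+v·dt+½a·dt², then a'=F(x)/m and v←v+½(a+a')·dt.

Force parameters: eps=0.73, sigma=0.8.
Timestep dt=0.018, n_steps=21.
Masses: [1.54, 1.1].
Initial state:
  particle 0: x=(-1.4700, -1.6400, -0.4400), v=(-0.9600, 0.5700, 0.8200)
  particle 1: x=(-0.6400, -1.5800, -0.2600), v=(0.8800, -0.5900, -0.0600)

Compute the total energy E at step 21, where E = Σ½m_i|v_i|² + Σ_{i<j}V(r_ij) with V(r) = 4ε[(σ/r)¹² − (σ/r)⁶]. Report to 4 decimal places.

step 0: x0=(-1.4700, -1.6400, -0.4400) x1=(-0.6400, -1.5800, -0.2600)
step 1: x0=(-1.4878, -1.6298, -0.4254) x1=(-0.6234, -1.5906, -0.2609)
step 2: x0=(-1.5059, -1.6196, -0.4108) x1=(-0.6064, -1.6011, -0.2618)
step 3: x0=(-1.5239, -1.6094, -0.3962) x1=(-0.5896, -1.6117, -0.2626)
step 4: x0=(-1.5415, -1.5992, -0.3815) x1=(-0.5734, -1.6222, -0.2636)
step 5: x0=(-1.5586, -1.5890, -0.3668) x1=(-0.5577, -1.6327, -0.2646)
step 6: x0=(-1.5753, -1.5788, -0.3520) x1=(-0.5427, -1.6433, -0.2657)
step 7: x0=(-1.5915, -1.5686, -0.3372) x1=(-0.5283, -1.6537, -0.2668)
step 8: x0=(-1.6074, -1.5585, -0.3224) x1=(-0.5145, -1.6642, -0.2680)
step 9: x0=(-1.6229, -1.5484, -0.3075) x1=(-0.5011, -1.6745, -0.2692)
step 10: x0=(-1.6381, -1.5384, -0.2927) x1=(-0.4882, -1.6849, -0.2704)
step 11: x0=(-1.6530, -1.5283, -0.2778) x1=(-0.4756, -1.6951, -0.2717)
step 12: x0=(-1.6677, -1.5184, -0.2629) x1=(-0.4634, -1.7054, -0.2729)
step 13: x0=(-1.6822, -1.5084, -0.2481) x1=(-0.4515, -1.7156, -0.2741)
step 14: x0=(-1.6966, -1.4985, -0.2332) x1=(-0.4398, -1.7257, -0.2753)
step 15: x0=(-1.7107, -1.4886, -0.2184) x1=(-0.4283, -1.7358, -0.2765)
step 16: x0=(-1.7248, -1.4787, -0.2035) x1=(-0.4169, -1.7459, -0.2777)
step 17: x0=(-1.7387, -1.4688, -0.1887) x1=(-0.4058, -1.7560, -0.2789)
step 18: x0=(-1.7526, -1.4590, -0.1738) x1=(-0.3948, -1.7660, -0.2801)
step 19: x0=(-1.7663, -1.4492, -0.1590) x1=(-0.3839, -1.7760, -0.2813)
step 20: x0=(-1.7800, -1.4394, -0.1442) x1=(-0.3730, -1.7859, -0.2825)
step 21: x0=(-1.7936, -1.4296, -0.1294) x1=(-0.3623, -1.7959, -0.2836)
step 0 velocities: v0=(-0.9600, 0.5700, 0.8200) v1=(0.8800, -0.5900, -0.0600)
step 0: KE=2.0969, PE=-0.6266, E=1.4703
step 21 velocities: v0=(-0.7550, 0.5428, 0.8229) v1=(0.5930, -0.5519, -0.0641)
step 21: KE=1.5504, PE=-0.0695, E=1.4809

1.4809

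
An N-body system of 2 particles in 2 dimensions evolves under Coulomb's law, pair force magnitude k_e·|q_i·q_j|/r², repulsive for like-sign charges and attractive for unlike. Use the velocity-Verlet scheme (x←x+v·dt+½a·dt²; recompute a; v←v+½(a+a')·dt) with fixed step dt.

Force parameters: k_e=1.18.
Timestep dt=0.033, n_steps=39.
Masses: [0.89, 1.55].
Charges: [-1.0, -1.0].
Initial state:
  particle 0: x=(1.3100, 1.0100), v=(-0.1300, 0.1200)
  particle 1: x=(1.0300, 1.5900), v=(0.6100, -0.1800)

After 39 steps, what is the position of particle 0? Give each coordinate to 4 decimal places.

step 0: x0=(1.3100, 1.0100) x1=(1.0300, 1.5900)
step 1: x0=(1.3065, 1.0124) x1=(1.0497, 1.5850)
step 2: x0=(1.3044, 1.0114) x1=(1.0685, 1.5818)
step 3: x0=(1.3038, 1.0070) x1=(1.0865, 1.5807)
step 4: x0=(1.3046, 0.9989) x1=(1.1038, 1.5817)
step 5: x0=(1.3066, 0.9873) x1=(1.1203, 1.5847)
step 6: x0=(1.3097, 0.9722) x1=(1.1361, 1.5897)
step 7: x0=(1.3138, 0.9536) x1=(1.1515, 1.5967)
step 8: x0=(1.3187, 0.9319) x1=(1.1664, 1.6055)
step 9: x0=(1.3242, 0.9072) x1=(1.1808, 1.6160)
step 10: x0=(1.3303, 0.8799) x1=(1.1950, 1.6281)
step 11: x0=(1.3368, 0.8500) x1=(1.2089, 1.6415)
step 12: x0=(1.3437, 0.8180) x1=(1.2227, 1.6563)
step 13: x0=(1.3508, 0.7839) x1=(1.2362, 1.6721)
step 14: x0=(1.3582, 0.7481) x1=(1.2496, 1.6890)
step 15: x0=(1.3658, 0.7107) x1=(1.2629, 1.7069)
step 16: x0=(1.3736, 0.6718) x1=(1.2762, 1.7255)
step 17: x0=(1.3814, 0.6317) x1=(1.2893, 1.7449)
step 18: x0=(1.3894, 0.5904) x1=(1.3024, 1.7649)
step 19: x0=(1.3974, 0.5481) x1=(1.3155, 1.7856)
step 20: x0=(1.4055, 0.5048) x1=(1.3285, 1.8068)
step 21: x0=(1.4136, 0.4607) x1=(1.3415, 1.8284)
step 22: x0=(1.4218, 0.4158) x1=(1.3545, 1.8505)
step 23: x0=(1.4300, 0.3702) x1=(1.3674, 1.8730)
step 24: x0=(1.4382, 0.3240) x1=(1.3804, 1.8959)
step 25: x0=(1.4465, 0.2772) x1=(1.3933, 1.9191)
step 26: x0=(1.4547, 0.2299) x1=(1.4062, 1.9426)
step 27: x0=(1.4630, 0.1820) x1=(1.4191, 1.9664)
step 28: x0=(1.4713, 0.1337) x1=(1.4320, 1.9905)
step 29: x0=(1.4796, 0.0850) x1=(1.4449, 2.0148)
step 30: x0=(1.4879, 0.0359) x1=(1.4578, 2.0393)
step 31: x0=(1.4963, -0.0135) x1=(1.4707, 2.0640)
step 32: x0=(1.5046, -0.0633) x1=(1.4836, 2.0890)
step 33: x0=(1.5129, -0.1134) x1=(1.4965, 2.1141)
step 34: x0=(1.5212, -0.1638) x1=(1.5094, 2.1393)
step 35: x0=(1.5296, -0.2144) x1=(1.5223, 2.1647)
step 36: x0=(1.5379, -0.2653) x1=(1.5351, 2.1903)
step 37: x0=(1.5462, -0.3165) x1=(1.5480, 2.2160)
step 38: x0=(1.5546, -0.3679) x1=(1.5609, 2.2419)
step 39: x0=(1.5629, -0.4195) x1=(1.5738, 2.2678)

(1.5629, -0.4195)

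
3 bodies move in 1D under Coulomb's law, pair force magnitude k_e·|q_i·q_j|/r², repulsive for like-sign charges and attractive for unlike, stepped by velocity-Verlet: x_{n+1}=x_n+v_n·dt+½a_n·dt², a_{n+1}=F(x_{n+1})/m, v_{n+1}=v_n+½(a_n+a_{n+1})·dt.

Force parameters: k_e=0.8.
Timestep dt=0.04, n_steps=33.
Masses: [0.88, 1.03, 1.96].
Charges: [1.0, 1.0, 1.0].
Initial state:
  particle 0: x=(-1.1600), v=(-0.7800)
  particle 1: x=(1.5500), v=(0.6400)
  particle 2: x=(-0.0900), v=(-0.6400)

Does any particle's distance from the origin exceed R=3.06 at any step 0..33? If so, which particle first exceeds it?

step 0: x0=(-1.1600) x1=(1.5500) x2=(-0.0900)
step 1: x0=(-1.1919) x1=(1.5759) x2=(-0.1154)
step 2: x0=(-1.2253) x1=(1.6024) x2=(-0.1405)
step 3: x0=(-1.2601) x1=(1.6295) x2=(-0.1653)
step 4: x0=(-1.2963) x1=(1.6571) x2=(-0.1897)
step 5: x0=(-1.3338) x1=(1.6852) x2=(-0.2138)
step 6: x0=(-1.3727) x1=(1.7138) x2=(-0.2375)
step 7: x0=(-1.4128) x1=(1.7429) x2=(-0.2609)
step 8: x0=(-1.4542) x1=(1.7724) x2=(-0.2840)
step 9: x0=(-1.4968) x1=(1.8023) x2=(-0.3068)
step 10: x0=(-1.5405) x1=(1.8326) x2=(-0.3292)
step 11: x0=(-1.5854) x1=(1.8633) x2=(-0.3513)
step 12: x0=(-1.6314) x1=(1.8943) x2=(-0.3732)
step 13: x0=(-1.6783) x1=(1.9257) x2=(-0.3947)
step 14: x0=(-1.7263) x1=(1.9574) x2=(-0.4160)
step 15: x0=(-1.7752) x1=(1.9894) x2=(-0.4370)
step 16: x0=(-1.8251) x1=(2.0217) x2=(-0.4577)
step 17: x0=(-1.8758) x1=(2.0543) x2=(-0.4783)
step 18: x0=(-1.9273) x1=(2.0871) x2=(-0.4985)
step 19: x0=(-1.9797) x1=(2.1203) x2=(-0.5186)
step 20: x0=(-2.0328) x1=(2.1537) x2=(-0.5384)
step 21: x0=(-2.0867) x1=(2.1873) x2=(-0.5581)
step 22: x0=(-2.1413) x1=(2.2211) x2=(-0.5775)
step 23: x0=(-2.1965) x1=(2.2552) x2=(-0.5968)
step 24: x0=(-2.2524) x1=(2.2895) x2=(-0.6159)
step 25: x0=(-2.3089) x1=(2.3240) x2=(-0.6348)
step 26: x0=(-2.3659) x1=(2.3587) x2=(-0.6536)
step 27: x0=(-2.4236) x1=(2.3936) x2=(-0.6722)
step 28: x0=(-2.4817) x1=(2.4287) x2=(-0.6907)
step 29: x0=(-2.5404) x1=(2.4640) x2=(-0.7090)
step 30: x0=(-2.5996) x1=(2.4994) x2=(-0.7272)
step 31: x0=(-2.6593) x1=(2.5350) x2=(-0.7453)
step 32: x0=(-2.7194) x1=(2.5708) x2=(-0.7633)
step 33: x0=(-2.7799) x1=(2.6067) x2=(-0.7811)

no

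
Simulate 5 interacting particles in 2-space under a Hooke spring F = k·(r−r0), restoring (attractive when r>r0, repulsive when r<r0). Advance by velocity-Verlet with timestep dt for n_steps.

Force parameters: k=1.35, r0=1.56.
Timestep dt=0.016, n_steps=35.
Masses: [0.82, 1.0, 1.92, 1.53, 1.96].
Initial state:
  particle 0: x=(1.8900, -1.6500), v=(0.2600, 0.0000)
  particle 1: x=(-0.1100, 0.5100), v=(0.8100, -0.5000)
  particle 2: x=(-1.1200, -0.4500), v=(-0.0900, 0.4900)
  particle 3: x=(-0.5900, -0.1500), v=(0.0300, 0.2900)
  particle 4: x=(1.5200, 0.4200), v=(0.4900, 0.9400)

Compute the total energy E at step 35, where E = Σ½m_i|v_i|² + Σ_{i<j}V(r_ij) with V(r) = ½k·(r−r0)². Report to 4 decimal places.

8.7645

step 0: x0=(1.8900, -1.6500) x1=(-0.1100, 0.5100) x2=(-1.1200, -0.4500) x3=(-0.5900, -0.1500) x4=(1.5200, 0.4200)
step 1: x0=(1.8934, -1.6494) x1=(-0.0968, 0.5019) x2=(-1.1213, -0.4422) x3=(-0.5893, -0.1454) x4=(1.5277, 0.4349)
step 2: x0=(1.8952, -1.6476) x1=(-0.0830, 0.4938) x2=(-1.1222, -0.4346) x3=(-0.5881, -0.1410) x4=(1.5351, 0.4497)
step 3: x0=(1.8954, -1.6445) x1=(-0.0687, 0.4855) x2=(-1.1229, -0.4271) x3=(-0.5864, -0.1367) x4=(1.5421, 0.4642)
step 4: x0=(1.8940, -1.6403) x1=(-0.0538, 0.4772) x2=(-1.1232, -0.4198) x3=(-0.5842, -0.1326) x4=(1.5489, 0.4786)
step 5: x0=(1.8911, -1.6348) x1=(-0.0384, 0.4687) x2=(-1.1232, -0.4126) x3=(-0.5816, -0.1286) x4=(1.5553, 0.4927)
step 6: x0=(1.8867, -1.6282) x1=(-0.0225, 0.4601) x2=(-1.1228, -0.4056) x3=(-0.5784, -0.1248) x4=(1.5615, 0.5067)
step 7: x0=(1.8807, -1.6203) x1=(-0.0060, 0.4515) x2=(-1.1222, -0.3987) x3=(-0.5748, -0.1211) x4=(1.5673, 0.5204)
step 8: x0=(1.8732, -1.6112) x1=(0.0109, 0.4427) x2=(-1.1212, -0.3919) x3=(-0.5708, -0.1175) x4=(1.5728, 0.5339)
step 9: x0=(1.8641, -1.6010) x1=(0.0284, 0.4338) x2=(-1.1199, -0.3852) x3=(-0.5662, -0.1141) x4=(1.5780, 0.5472)
step 10: x0=(1.8537, -1.5895) x1=(0.0464, 0.4249) x2=(-1.1183, -0.3787) x3=(-0.5612, -0.1108) x4=(1.5828, 0.5603)
step 11: x0=(1.8417, -1.5770) x1=(0.0649, 0.4158) x2=(-1.1163, -0.3723) x3=(-0.5558, -0.1076) x4=(1.5874, 0.5732)
step 12: x0=(1.8283, -1.5632) x1=(0.0839, 0.4067) x2=(-1.1140, -0.3660) x3=(-0.5499, -0.1046) x4=(1.5916, 0.5858)
step 13: x0=(1.8135, -1.5484) x1=(0.1033, 0.3974) x2=(-1.1115, -0.3599) x3=(-0.5435, -0.1016) x4=(1.5955, 0.5983)
step 14: x0=(1.7974, -1.5325) x1=(0.1232, 0.3881) x2=(-1.1085, -0.3538) x3=(-0.5367, -0.0988) x4=(1.5991, 0.6105)
step 15: x0=(1.7799, -1.5155) x1=(0.1435, 0.3787) x2=(-1.1053, -0.3479) x3=(-0.5295, -0.0960) x4=(1.6024, 0.6225)
step 16: x0=(1.7611, -1.4974) x1=(0.1643, 0.3691) x2=(-1.1018, -0.3420) x3=(-0.5218, -0.0934) x4=(1.6054, 0.6343)
step 17: x0=(1.7411, -1.4783) x1=(0.1855, 0.3596) x2=(-1.0980, -0.3363) x3=(-0.5138, -0.0909) x4=(1.6081, 0.6458)
step 18: x0=(1.7198, -1.4583) x1=(0.2071, 0.3499) x2=(-1.0938, -0.3306) x3=(-0.5053, -0.0884) x4=(1.6105, 0.6572)
step 19: x0=(1.6974, -1.4373) x1=(0.2290, 0.3402) x2=(-1.0894, -0.3251) x3=(-0.4964, -0.0860) x4=(1.6125, 0.6683)
step 20: x0=(1.6738, -1.4153) x1=(0.2513, 0.3303) x2=(-1.0846, -0.3196) x3=(-0.4871, -0.0837) x4=(1.6143, 0.6792)
step 21: x0=(1.6491, -1.3925) x1=(0.2740, 0.3205) x2=(-1.0796, -0.3142) x3=(-0.4774, -0.0815) x4=(1.6157, 0.6899)
step 22: x0=(1.6234, -1.3688) x1=(0.2969, 0.3105) x2=(-1.0743, -0.3089) x3=(-0.4674, -0.0793) x4=(1.6169, 0.7004)
step 23: x0=(1.5966, -1.3444) x1=(0.3202, 0.3005) x2=(-1.0687, -0.3036) x3=(-0.4570, -0.0772) x4=(1.6178, 0.7107)
step 24: x0=(1.5690, -1.3191) x1=(0.3437, 0.2905) x2=(-1.0628, -0.2984) x3=(-0.4462, -0.0751) x4=(1.6183, 0.7208)
step 25: x0=(1.5404, -1.2931) x1=(0.3675, 0.2804) x2=(-1.0567, -0.2933) x3=(-0.4351, -0.0730) x4=(1.6186, 0.7307)
step 26: x0=(1.5110, -1.2664) x1=(0.3915, 0.2702) x2=(-1.0502, -0.2882) x3=(-0.4237, -0.0710) x4=(1.6186, 0.7404)
step 27: x0=(1.4808, -1.2391) x1=(0.4158, 0.2601) x2=(-1.0436, -0.2831) x3=(-0.4120, -0.0690) x4=(1.6183, 0.7500)
step 28: x0=(1.4498, -1.2112) x1=(0.4402, 0.2499) x2=(-1.0366, -0.2781) x3=(-0.3999, -0.0671) x4=(1.6178, 0.7593)
step 29: x0=(1.4181, -1.1828) x1=(0.4648, 0.2397) x2=(-1.0294, -0.2731) x3=(-0.3875, -0.0651) x4=(1.6169, 0.7685)
step 30: x0=(1.3859, -1.1538) x1=(0.4895, 0.2294) x2=(-1.0220, -0.2682) x3=(-0.3749, -0.0631) x4=(1.6158, 0.7775)
step 31: x0=(1.3530, -1.1244) x1=(0.5144, 0.2192) x2=(-1.0143, -0.2633) x3=(-0.3620, -0.0612) x4=(1.6144, 0.7863)
step 32: x0=(1.3196, -1.0946) x1=(0.5393, 0.2090) x2=(-1.0064, -0.2584) x3=(-0.3488, -0.0592) x4=(1.6128, 0.7950)
step 33: x0=(1.2857, -1.0644) x1=(0.5644, 0.1988) x2=(-0.9983, -0.2535) x3=(-0.3353, -0.0572) x4=(1.6109, 0.8035)
step 34: x0=(1.2514, -1.0340) x1=(0.5895, 0.1886) x2=(-0.9899, -0.2486) x3=(-0.3217, -0.0552) x4=(1.6088, 0.8118)
step 35: x0=(1.2168, -1.0033) x1=(0.6146, 0.1784) x2=(-0.9814, -0.2437) x3=(-0.3078, -0.0531) x4=(1.6064, 0.8200)
step 0 velocities: v0=(0.2600, 0.0000) v1=(0.8100, -0.5000) v2=(-0.0900, 0.4900) v3=(0.0300, 0.2900) v4=(0.4900, 0.9400)
step 0: KE=1.8853, PE=6.8809, E=8.7662
step 35 velocities: v0=(-2.1764, 1.9256) v1=(1.5723, -0.6334) v2=(0.5411, 0.3048) v3=(0.8750, 0.1300) v4=(-0.1575, 0.5087)
step 35: KE=6.1457, PE=2.6188, E=8.7645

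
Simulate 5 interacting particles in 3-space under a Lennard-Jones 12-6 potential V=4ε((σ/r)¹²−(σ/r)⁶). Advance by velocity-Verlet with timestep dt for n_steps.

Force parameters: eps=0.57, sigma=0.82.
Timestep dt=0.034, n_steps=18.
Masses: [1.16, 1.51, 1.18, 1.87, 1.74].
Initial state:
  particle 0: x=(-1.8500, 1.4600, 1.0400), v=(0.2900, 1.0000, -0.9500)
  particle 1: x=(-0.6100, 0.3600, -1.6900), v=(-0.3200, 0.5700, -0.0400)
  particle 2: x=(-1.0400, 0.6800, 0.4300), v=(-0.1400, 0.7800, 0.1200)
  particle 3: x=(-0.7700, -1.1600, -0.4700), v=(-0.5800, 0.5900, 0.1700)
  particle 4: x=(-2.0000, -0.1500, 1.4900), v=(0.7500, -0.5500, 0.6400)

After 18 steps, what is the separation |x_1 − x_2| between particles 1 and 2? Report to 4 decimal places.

2.3603

step 0: x0=(-1.8500, 1.4600, 1.0400) x1=(-0.6100, 0.3600, -1.6900) x2=(-1.0400, 0.6800, 0.4300) x3=(-0.7700, -1.1600, -0.4700) x4=(-2.0000, -0.1500, 1.4900)
step 1: x0=(-1.8399, 1.4938, 1.0076) x1=(-0.6209, 0.3794, -1.6913) x2=(-1.0450, 0.7067, 0.4343) x3=(-0.7897, -1.1399, -0.4642) x4=(-1.9745, -0.1686, 1.5117)
step 2: x0=(-1.8294, 1.5270, 0.9748) x1=(-0.6318, 0.3987, -1.6927) x2=(-1.0505, 0.7337, 0.4389) x3=(-0.8094, -1.1198, -0.4584) x4=(-1.9489, -0.1872, 1.5334)
step 3: x0=(-1.8185, 1.5596, 0.9418) x1=(-0.6427, 0.4181, -1.6939) x2=(-1.0565, 0.7611, 0.4439) x3=(-0.8292, -1.0997, -0.4527) x4=(-1.9233, -0.2057, 1.5550)
step 4: x0=(-1.8069, 1.5917, 0.9084) x1=(-0.6536, 0.4374, -1.6952) x2=(-1.0631, 0.7891, 0.4492) x3=(-0.8489, -1.0795, -0.4469) x4=(-1.8976, -0.2241, 1.5765)
step 5: x0=(-1.7948, 1.6230, 0.8746) x1=(-0.6645, 0.4567, -1.6964) x2=(-1.0703, 0.8176, 0.4550) x3=(-0.8686, -1.0593, -0.4411) x4=(-1.8719, -0.2425, 1.5980)
step 6: x0=(-1.7819, 1.6536, 0.8404) x1=(-0.6754, 0.4759, -1.6976) x2=(-1.0783, 0.8468, 0.4612) x3=(-0.8884, -1.0390, -0.4354) x4=(-1.8462, -0.2608, 1.6194)
step 7: x0=(-1.7683, 1.6832, 0.8059) x1=(-0.6863, 0.4952, -1.6988) x2=(-1.0870, 0.8767, 0.4678) x3=(-0.9081, -1.0188, -0.4296) x4=(-1.8205, -0.2790, 1.6408)
step 8: x0=(-1.7539, 1.7119, 0.7709) x1=(-0.6972, 0.5144, -1.6999) x2=(-1.0965, 0.9076, 0.4749) x3=(-0.9278, -0.9985, -0.4239) x4=(-1.7947, -0.2972, 1.6622)
step 9: x0=(-1.7386, 1.7394, 0.7355) x1=(-0.7081, 0.5337, -1.7010) x2=(-1.1070, 0.9395, 0.4823) x3=(-0.9476, -0.9781, -0.4181) x4=(-1.7690, -0.3154, 1.6835)
step 10: x0=(-1.7223, 1.7657, 0.6998) x1=(-0.7191, 0.5529, -1.7021) x2=(-1.1184, 0.9725, 0.4902) x3=(-0.9673, -0.9578, -0.4124) x4=(-1.7432, -0.3336, 1.7048)
step 11: x0=(-1.7050, 1.7906, 0.6637) x1=(-0.7300, 0.5721, -1.7031) x2=(-1.1308, 1.0068, 0.4984) x3=(-0.9870, -0.9374, -0.4066) x4=(-1.7174, -0.3517, 1.7260)
step 12: x0=(-1.6868, 1.8144, 0.6273) x1=(-0.7410, 0.5912, -1.7041) x2=(-1.1441, 1.0422, 0.5068) x3=(-1.0068, -0.9169, -0.4008) x4=(-1.6916, -0.3698, 1.7473)
step 13: x0=(-1.6680, 1.8372, 0.5908) x1=(-0.7519, 0.6104, -1.7051) x2=(-1.1580, 1.0785, 0.5154) x3=(-1.0265, -0.8965, -0.3951) x4=(-1.6657, -0.3879, 1.7685)
step 14: x0=(-1.6493, 1.8602, 0.5544) x1=(-0.7629, 0.6295, -1.7061) x2=(-1.1718, 1.1145, 0.5240) x3=(-1.0462, -0.8760, -0.3893) x4=(-1.6399, -0.4060, 1.7896)
step 15: x0=(-1.6319, 1.8853, 0.5180) x1=(-0.7738, 0.6487, -1.7070) x2=(-1.1844, 1.1485, 0.5325) x3=(-1.0660, -0.8555, -0.3836) x4=(-1.6141, -0.4241, 1.8108)
step 16: x0=(-1.6175, 1.9151, 0.4815) x1=(-0.7848, 0.6678, -1.7079) x2=(-1.1940, 1.1777, 0.5411) x3=(-1.0857, -0.8350, -0.3778) x4=(-1.5882, -0.4421, 1.8319)
step 17: x0=(-1.6067, 1.9514, 0.4445) x1=(-0.7958, 0.6869, -1.7088) x2=(-1.2000, 1.2006, 0.5502) x3=(-1.1055, -0.8144, -0.3721) x4=(-1.5624, -0.4601, 1.8531)
step 18: x0=(-1.5987, 1.9928, 0.4067) x1=(-0.8067, 0.7060, -1.7097) x2=(-1.2033, 1.2183, 0.5600) x3=(-1.1252, -0.7938, -0.3663) x4=(-1.5365, -0.4781, 1.8742)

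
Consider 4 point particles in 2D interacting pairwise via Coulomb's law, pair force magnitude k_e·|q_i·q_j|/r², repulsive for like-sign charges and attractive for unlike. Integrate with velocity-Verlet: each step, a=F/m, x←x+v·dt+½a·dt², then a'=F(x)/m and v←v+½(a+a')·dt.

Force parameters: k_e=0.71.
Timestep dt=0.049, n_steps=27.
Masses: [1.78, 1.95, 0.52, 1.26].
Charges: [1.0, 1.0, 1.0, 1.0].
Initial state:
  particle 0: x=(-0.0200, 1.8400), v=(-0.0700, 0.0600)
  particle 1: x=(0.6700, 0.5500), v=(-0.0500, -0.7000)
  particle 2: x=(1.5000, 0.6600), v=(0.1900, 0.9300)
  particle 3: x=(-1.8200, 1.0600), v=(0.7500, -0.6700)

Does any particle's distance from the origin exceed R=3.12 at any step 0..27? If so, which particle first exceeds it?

step 0: x0=(-0.0200, 1.8400) x1=(0.6700, 0.5500) x2=(1.5000, 0.6600) x3=(-1.8200, 1.0600)
step 1: x0=(-0.0235, 1.8433) x1=(0.6671, 0.5154) x2=(1.5121, 0.7056) x3=(-1.7836, 1.0271)
step 2: x0=(-0.0272, 1.8472) x1=(0.6634, 0.4802) x2=(1.5295, 0.7516) x3=(-1.7478, 0.9942)
step 3: x0=(-0.0311, 1.8517) x1=(0.6589, 0.4443) x2=(1.5518, 0.7982) x3=(-1.7127, 0.9611)
step 4: x0=(-0.0351, 1.8569) x1=(0.6539, 0.4077) x2=(1.5784, 0.8456) x3=(-1.6783, 0.9279)
step 5: x0=(-0.0393, 1.8626) x1=(0.6485, 0.3705) x2=(1.6089, 0.8939) x3=(-1.6446, 0.8946)
step 6: x0=(-0.0436, 1.8690) x1=(0.6426, 0.3325) x2=(1.6429, 0.9430) x3=(-1.6115, 0.8611)
step 7: x0=(-0.0481, 1.8760) x1=(0.6366, 0.2939) x2=(1.6800, 0.9930) x3=(-1.5792, 0.8275)
step 8: x0=(-0.0526, 1.8835) x1=(0.6303, 0.2547) x2=(1.7200, 1.0437) x3=(-1.5476, 0.7937)
step 9: x0=(-0.0573, 1.8915) x1=(0.6239, 0.2148) x2=(1.7625, 1.0952) x3=(-1.5167, 0.7597)
step 10: x0=(-0.0621, 1.9002) x1=(0.6175, 0.1745) x2=(1.8072, 1.1473) x3=(-1.4865, 0.7255)
step 11: x0=(-0.0670, 1.9093) x1=(0.6110, 0.1336) x2=(1.8542, 1.2000) x3=(-1.4570, 0.6912)
step 12: x0=(-0.0720, 1.9189) x1=(0.6046, 0.0922) x2=(1.9030, 1.2533) x3=(-1.4282, 0.6566)
step 13: x0=(-0.0771, 1.9291) x1=(0.5982, 0.0504) x2=(1.9537, 1.3072) x3=(-1.4000, 0.6219)
step 14: x0=(-0.0823, 1.9397) x1=(0.5920, 0.0081) x2=(2.0060, 1.3615) x3=(-1.3726, 0.5869)
step 15: x0=(-0.0876, 1.9508) x1=(0.5858, -0.0346) x2=(2.0599, 1.4163) x3=(-1.3459, 0.5517)
step 16: x0=(-0.0929, 1.9624) x1=(0.5797, -0.0776) x2=(2.1152, 1.4715) x3=(-1.3199, 0.5163)
step 17: x0=(-0.0984, 1.9744) x1=(0.5738, -0.1211) x2=(2.1720, 1.5272) x3=(-1.2945, 0.4807)
step 18: x0=(-0.1039, 1.9868) x1=(0.5680, -0.1649) x2=(2.2299, 1.5833) x3=(-1.2698, 0.4448)
step 19: x0=(-0.1094, 1.9996) x1=(0.5624, -0.2091) x2=(2.2891, 1.6397) x3=(-1.2457, 0.4088)
step 20: x0=(-0.1151, 2.0128) x1=(0.5570, -0.2535) x2=(2.3494, 1.6965) x3=(-1.2223, 0.3726)
step 21: x0=(-0.1208, 2.0265) x1=(0.5518, -0.2984) x2=(2.4107, 1.7537) x3=(-1.1995, 0.3361)
step 22: x0=(-0.1265, 2.0405) x1=(0.5468, -0.3435) x2=(2.4731, 1.8112) x3=(-1.1774, 0.2995)
step 23: x0=(-0.1323, 2.0548) x1=(0.5420, -0.3889) x2=(2.5364, 1.8690) x3=(-1.1559, 0.2627)
step 24: x0=(-0.1382, 2.0695) x1=(0.5374, -0.4347) x2=(2.6005, 1.9272) x3=(-1.1350, 0.2258)
step 25: x0=(-0.1442, 2.0845) x1=(0.5330, -0.4807) x2=(2.6655, 1.9856) x3=(-1.1147, 0.1887)
step 26: x0=(-0.1502, 2.0999) x1=(0.5289, -0.5270) x2=(2.7313, 2.0444) x3=(-1.0950, 0.1515)
step 27: x0=(-0.1562, 2.1156) x1=(0.5250, -0.5736) x2=(2.7978, 2.1035) x3=(-1.0759, 0.1141)

yes, particle 2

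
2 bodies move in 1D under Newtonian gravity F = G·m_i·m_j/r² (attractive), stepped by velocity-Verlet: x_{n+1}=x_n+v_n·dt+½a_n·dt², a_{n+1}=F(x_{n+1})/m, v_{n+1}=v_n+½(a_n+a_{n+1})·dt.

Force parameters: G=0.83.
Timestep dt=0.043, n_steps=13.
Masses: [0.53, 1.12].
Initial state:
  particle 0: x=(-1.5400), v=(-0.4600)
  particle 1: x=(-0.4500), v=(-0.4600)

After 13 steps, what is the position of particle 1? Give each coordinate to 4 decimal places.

(-0.7686)

step 0: x0=(-1.5400) x1=(-0.4500)
step 1: x0=(-1.5591) x1=(-0.4701)
step 2: x0=(-1.5767) x1=(-0.4909)
step 3: x0=(-1.5928) x1=(-0.5124)
step 4: x0=(-1.6075) x1=(-0.5346)
step 5: x0=(-1.6207) x1=(-0.5575)
step 6: x0=(-1.6323) x1=(-0.5811)
step 7: x0=(-1.6424) x1=(-0.6055)
step 8: x0=(-1.6510) x1=(-0.6306)
step 9: x0=(-1.6578) x1=(-0.6565)
step 10: x0=(-1.6630) x1=(-0.6832)
step 11: x0=(-1.6663) x1=(-0.7108)
step 12: x0=(-1.6678) x1=(-0.7392)
step 13: x0=(-1.6672) x1=(-0.7686)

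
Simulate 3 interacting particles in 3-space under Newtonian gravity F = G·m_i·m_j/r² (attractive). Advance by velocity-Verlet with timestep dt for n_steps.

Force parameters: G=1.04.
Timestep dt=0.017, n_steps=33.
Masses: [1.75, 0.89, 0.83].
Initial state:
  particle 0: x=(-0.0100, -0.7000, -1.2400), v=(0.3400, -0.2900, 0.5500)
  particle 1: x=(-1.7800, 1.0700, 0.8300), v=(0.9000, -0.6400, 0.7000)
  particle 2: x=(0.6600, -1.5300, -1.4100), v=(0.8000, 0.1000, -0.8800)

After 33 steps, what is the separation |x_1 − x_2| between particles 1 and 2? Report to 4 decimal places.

step 0: x0=(-0.0100, -0.7000, -1.2400) x1=(-1.7800, 1.0700, 0.8300) x2=(0.6600, -1.5300, -1.4100)
step 1: x0=(-0.0042, -0.7050, -1.2307) x1=(-1.7647, 1.0591, 0.8419) x2=(0.6735, -1.5281, -1.4249)
step 2: x0=(0.0018, -0.7102, -1.2213) x1=(-1.7493, 1.0482, 0.8537) x2=(0.6866, -1.5259, -1.4398)
step 3: x0=(0.0079, -0.7155, -1.2120) x1=(-1.7339, 1.0372, 0.8655) x2=(0.6995, -1.5233, -1.4545)
step 4: x0=(0.0141, -0.7209, -1.2028) x1=(-1.7185, 1.0262, 0.8773) x2=(0.7121, -1.5204, -1.4691)
step 5: x0=(0.0204, -0.7265, -1.1936) x1=(-1.7031, 1.0152, 0.8890) x2=(0.7244, -1.5172, -1.4836)
step 6: x0=(0.0268, -0.7322, -1.1844) x1=(-1.6876, 1.0041, 0.9007) x2=(0.7364, -1.5136, -1.4980)
step 7: x0=(0.0334, -0.7380, -1.1752) x1=(-1.6720, 0.9930, 0.9123) x2=(0.7481, -1.5097, -1.5123)
step 8: x0=(0.0400, -0.7440, -1.1661) x1=(-1.6565, 0.9818, 0.9239) x2=(0.7596, -1.5056, -1.5264)
step 9: x0=(0.0468, -0.7501, -1.1571) x1=(-1.6409, 0.9706, 0.9355) x2=(0.7707, -1.5011, -1.5404)
step 10: x0=(0.0537, -0.7563, -1.1481) x1=(-1.6252, 0.9594, 0.9470) x2=(0.7816, -1.4963, -1.5542)
step 11: x0=(0.0608, -0.7627, -1.1391) x1=(-1.6096, 0.9482, 0.9585) x2=(0.7922, -1.4912, -1.5678)
step 12: x0=(0.0679, -0.7691, -1.1302) x1=(-1.5939, 0.9369, 0.9699) x2=(0.8025, -1.4858, -1.5813)
step 13: x0=(0.0752, -0.7757, -1.1214) x1=(-1.5781, 0.9255, 0.9813) x2=(0.8125, -1.4802, -1.5946)
step 14: x0=(0.0825, -0.7824, -1.1126) x1=(-1.5623, 0.9142, 0.9926) x2=(0.8222, -1.4743, -1.6077)
step 15: x0=(0.0900, -0.7891, -1.1039) x1=(-1.5465, 0.9028, 1.0039) x2=(0.8316, -1.4681, -1.6207)
step 16: x0=(0.0976, -0.7960, -1.0953) x1=(-1.5307, 0.8913, 1.0152) x2=(0.8408, -1.4617, -1.6334)
step 17: x0=(0.1053, -0.8030, -1.0868) x1=(-1.5148, 0.8799, 1.0264) x2=(0.8497, -1.4550, -1.6459)
step 18: x0=(0.1132, -0.8101, -1.0783) x1=(-1.4989, 0.8684, 1.0376) x2=(0.8583, -1.4481, -1.6582)
step 19: x0=(0.1211, -0.8173, -1.0699) x1=(-1.4829, 0.8568, 1.0487) x2=(0.8667, -1.4410, -1.6703)
step 20: x0=(0.1292, -0.8245, -1.0616) x1=(-1.4670, 0.8452, 1.0598) x2=(0.8748, -1.4336, -1.6822)
step 21: x0=(0.1373, -0.8319, -1.0534) x1=(-1.4509, 0.8336, 1.0708) x2=(0.8826, -1.4260, -1.6939)
step 22: x0=(0.1456, -0.8393, -1.0452) x1=(-1.4349, 0.8220, 1.0818) x2=(0.8901, -1.4182, -1.7053)
step 23: x0=(0.1540, -0.8468, -1.0372) x1=(-1.4188, 0.8103, 1.0927) x2=(0.8974, -1.4102, -1.7165)
step 24: x0=(0.1625, -0.8544, -1.0292) x1=(-1.4027, 0.7986, 1.1036) x2=(0.9044, -1.4020, -1.7274)
step 25: x0=(0.1711, -0.8621, -1.0214) x1=(-1.3865, 0.7868, 1.1145) x2=(0.9112, -1.3936, -1.7381)
step 26: x0=(0.1797, -0.8698, -1.0136) x1=(-1.3703, 0.7750, 1.1253) x2=(0.9177, -1.3850, -1.7486)
step 27: x0=(0.1885, -0.8776, -1.0060) x1=(-1.3541, 0.7632, 1.1360) x2=(0.9239, -1.3762, -1.7588)
step 28: x0=(0.1974, -0.8855, -0.9984) x1=(-1.3378, 0.7513, 1.1468) x2=(0.9299, -1.3672, -1.7687)
step 29: x0=(0.2064, -0.8934, -0.9909) x1=(-1.3215, 0.7394, 1.1574) x2=(0.9356, -1.3581, -1.7783)
step 30: x0=(0.2156, -0.9014, -0.9836) x1=(-1.3052, 0.7275, 1.1680) x2=(0.9411, -1.3488, -1.7877)
step 31: x0=(0.2248, -0.9095, -0.9763) x1=(-1.2889, 0.7155, 1.1786) x2=(0.9464, -1.3394, -1.7969)
step 32: x0=(0.2341, -0.9176, -0.9692) x1=(-1.2725, 0.7035, 1.1891) x2=(0.9514, -1.3298, -1.8057)
step 33: x0=(0.2434, -0.9257, -0.9621) x1=(-1.2560, 0.6914, 1.1996) x2=(0.9561, -1.3201, -1.8143)

4.2454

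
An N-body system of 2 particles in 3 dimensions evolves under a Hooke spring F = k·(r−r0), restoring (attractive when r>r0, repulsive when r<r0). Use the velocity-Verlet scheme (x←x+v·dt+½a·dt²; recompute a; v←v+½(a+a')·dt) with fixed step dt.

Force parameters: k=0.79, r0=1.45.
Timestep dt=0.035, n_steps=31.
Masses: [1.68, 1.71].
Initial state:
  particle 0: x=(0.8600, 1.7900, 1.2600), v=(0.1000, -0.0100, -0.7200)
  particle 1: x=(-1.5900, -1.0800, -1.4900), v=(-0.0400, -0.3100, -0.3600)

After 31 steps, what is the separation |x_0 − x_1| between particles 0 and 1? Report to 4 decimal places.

3.1336

step 0: x0=(0.8600, 1.7900, 1.2600) x1=(-1.5900, -1.0800, -1.4900)
step 1: x0=(0.8630, 1.7891, 1.2343) x1=(-1.5909, -1.0903, -1.5021)
step 2: x0=(0.8651, 1.7870, 1.2074) x1=(-1.5909, -1.0995, -1.5131)
step 3: x0=(0.8661, 1.7838, 1.1795) x1=(-1.5899, -1.1075, -1.5230)
step 4: x0=(0.8662, 1.7795, 1.1505) x1=(-1.5879, -1.1144, -1.5319)
step 5: x0=(0.8653, 1.7739, 1.1205) x1=(-1.5850, -1.1202, -1.5397)
step 6: x0=(0.8635, 1.7673, 1.0894) x1=(-1.5812, -1.1249, -1.5465)
step 7: x0=(0.8607, 1.7595, 1.0572) x1=(-1.5764, -1.1284, -1.5523)
step 8: x0=(0.8569, 1.7506, 1.0241) x1=(-1.5706, -1.1308, -1.5571)
step 9: x0=(0.8521, 1.7405, 0.9899) x1=(-1.5639, -1.1321, -1.5608)
step 10: x0=(0.8465, 1.7293, 0.9547) x1=(-1.5563, -1.1323, -1.5636)
step 11: x0=(0.8398, 1.7170, 0.9185) x1=(-1.5478, -1.1314, -1.5655)
step 12: x0=(0.8323, 1.7036, 0.8814) x1=(-1.5383, -1.1294, -1.5663)
step 13: x0=(0.8238, 1.6891, 0.8433) x1=(-1.5280, -1.1264, -1.5663)
step 14: x0=(0.8145, 1.6735, 0.8043) x1=(-1.5167, -1.1223, -1.5653)
step 15: x0=(0.8042, 1.6568, 0.7644) x1=(-1.5046, -1.1171, -1.5634)
step 16: x0=(0.7930, 1.6391, 0.7236) x1=(-1.4916, -1.1108, -1.5607)
step 17: x0=(0.7810, 1.6203, 0.6819) x1=(-1.4777, -1.1036, -1.5571)
step 18: x0=(0.7681, 1.6005, 0.6394) x1=(-1.4631, -1.0953, -1.5527)
step 19: x0=(0.7544, 1.5797, 0.5960) x1=(-1.4476, -1.0861, -1.5475)
step 20: x0=(0.7399, 1.5579, 0.5519) x1=(-1.4313, -1.0759, -1.5415)
step 21: x0=(0.7246, 1.5352, 0.5070) x1=(-1.4142, -1.0647, -1.5347)
step 22: x0=(0.7085, 1.5115, 0.4613) x1=(-1.3963, -1.0526, -1.5272)
step 23: x0=(0.6917, 1.4868, 0.4150) x1=(-1.3777, -1.0396, -1.5190)
step 24: x0=(0.6741, 1.4613, 0.3679) x1=(-1.3584, -1.0257, -1.5102)
step 25: x0=(0.6558, 1.4349, 0.3202) x1=(-1.3384, -1.0110, -1.5006)
step 26: x0=(0.6368, 1.4076, 0.2719) x1=(-1.3177, -0.9954, -1.4905)
step 27: x0=(0.6171, 1.3796, 0.2229) x1=(-1.2963, -0.9790, -1.4798)
step 28: x0=(0.5968, 1.3507, 0.1734) x1=(-1.2744, -0.9618, -1.4685)
step 29: x0=(0.5759, 1.3211, 0.1233) x1=(-1.2518, -0.9439, -1.4567)
step 30: x0=(0.5544, 1.2907, 0.0728) x1=(-1.2286, -0.9253, -1.4443)
step 31: x0=(0.5323, 1.2596, 0.0217) x1=(-1.2049, -0.9059, -1.4315)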